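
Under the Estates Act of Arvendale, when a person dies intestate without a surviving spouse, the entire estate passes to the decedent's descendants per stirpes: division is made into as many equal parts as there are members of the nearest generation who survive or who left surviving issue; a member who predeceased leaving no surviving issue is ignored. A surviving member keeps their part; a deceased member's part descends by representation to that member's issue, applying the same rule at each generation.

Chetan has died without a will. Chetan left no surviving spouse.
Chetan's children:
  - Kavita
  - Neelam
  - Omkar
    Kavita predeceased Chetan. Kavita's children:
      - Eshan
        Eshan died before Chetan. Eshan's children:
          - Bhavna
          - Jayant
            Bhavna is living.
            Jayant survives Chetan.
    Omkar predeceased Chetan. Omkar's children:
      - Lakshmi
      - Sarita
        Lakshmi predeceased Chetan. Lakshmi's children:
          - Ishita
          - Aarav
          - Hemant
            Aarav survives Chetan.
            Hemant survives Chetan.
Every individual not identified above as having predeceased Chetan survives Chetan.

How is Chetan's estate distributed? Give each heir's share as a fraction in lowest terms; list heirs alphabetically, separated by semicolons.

Aarav 1/18; Bhavna 1/6; Hemant 1/18; Ishita 1/18; Jayant 1/6; Neelam 1/3; Sarita 1/6

There is no surviving spouse, so the entire estate passes to Chetan's descendants per stirpes.
The estate is divided into 3 equal shares of 1/3 among Kavita, Neelam, Omkar.
Kavita predeceased; the 1/3 allotted to Kavita's branch passes to Kavita's issue by representation.
Eshan's line is the sole branch at this level, so the full 1/3 passes to Eshan's issue by representation.
The 1/3 is divided into 2 equal shares of 1/6 among Bhavna, Jayant.
Bhavna is living and takes 1/6.
Jayant is living and takes 1/6.
Neelam is living and takes 1/3.
Omkar predeceased; the 1/3 allotted to Omkar's branch passes to Omkar's issue by representation.
The 1/3 is divided into 2 equal shares of 1/6 among Lakshmi, Sarita.
Lakshmi predeceased; the 1/6 allotted to Lakshmi's branch passes to Lakshmi's issue by representation.
The 1/6 is divided into 3 equal shares of 1/18 among Ishita, Aarav, Hemant.
Ishita is living and takes 1/18.
Aarav is living and takes 1/18.
Hemant is living and takes 1/18.
Sarita is living and takes 1/6.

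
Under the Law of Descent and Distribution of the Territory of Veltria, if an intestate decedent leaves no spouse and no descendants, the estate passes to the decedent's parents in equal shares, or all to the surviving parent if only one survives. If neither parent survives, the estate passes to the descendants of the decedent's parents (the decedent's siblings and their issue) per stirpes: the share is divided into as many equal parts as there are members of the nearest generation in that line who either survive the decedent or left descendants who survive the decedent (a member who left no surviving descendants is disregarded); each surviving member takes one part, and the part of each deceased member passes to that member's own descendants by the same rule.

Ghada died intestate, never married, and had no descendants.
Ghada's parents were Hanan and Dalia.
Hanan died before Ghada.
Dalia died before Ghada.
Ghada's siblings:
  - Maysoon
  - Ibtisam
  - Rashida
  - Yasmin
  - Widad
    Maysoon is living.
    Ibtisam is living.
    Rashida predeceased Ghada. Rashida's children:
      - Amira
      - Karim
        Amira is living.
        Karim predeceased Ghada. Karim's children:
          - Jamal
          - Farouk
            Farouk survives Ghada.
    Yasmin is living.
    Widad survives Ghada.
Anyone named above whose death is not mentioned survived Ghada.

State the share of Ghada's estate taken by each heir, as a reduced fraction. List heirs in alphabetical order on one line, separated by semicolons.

Amira 1/10; Farouk 1/20; Ibtisam 1/5; Jamal 1/20; Maysoon 1/5; Widad 1/5; Yasmin 1/5

Neither parent survives and there are no descendants, so the estate passes to Ghada's siblings and their issue per stirpes.
The estate is divided into 5 equal shares of 1/5 among Maysoon, Ibtisam, Rashida, Yasmin, Widad.
Maysoon is living and takes 1/5.
Ibtisam is living and takes 1/5.
Rashida predeceased; the 1/5 allotted to Rashida's branch passes to Rashida's issue by representation.
The 1/5 is divided into 2 equal shares of 1/10 among Amira, Karim.
Amira is living and takes 1/10.
Karim predeceased; the 1/10 allotted to Karim's branch passes to Karim's issue by representation.
The 1/10 is divided into 2 equal shares of 1/20 among Jamal, Farouk.
Jamal is living and takes 1/20.
Farouk is living and takes 1/20.
Yasmin is living and takes 1/5.
Widad is living and takes 1/5.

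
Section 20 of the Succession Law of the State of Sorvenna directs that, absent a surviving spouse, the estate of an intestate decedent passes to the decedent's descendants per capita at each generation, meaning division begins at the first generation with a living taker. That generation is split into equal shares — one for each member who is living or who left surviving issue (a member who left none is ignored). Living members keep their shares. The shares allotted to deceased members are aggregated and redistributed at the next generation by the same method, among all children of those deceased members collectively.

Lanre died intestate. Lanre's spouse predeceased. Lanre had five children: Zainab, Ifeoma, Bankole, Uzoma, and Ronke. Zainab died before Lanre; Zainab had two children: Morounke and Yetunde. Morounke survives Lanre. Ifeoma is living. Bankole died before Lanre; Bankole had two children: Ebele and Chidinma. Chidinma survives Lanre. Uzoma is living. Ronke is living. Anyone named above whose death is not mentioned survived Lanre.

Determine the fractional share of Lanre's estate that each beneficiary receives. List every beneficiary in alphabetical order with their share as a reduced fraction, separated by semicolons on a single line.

Chidinma 1/10; Ebele 1/10; Ifeoma 1/5; Morounke 1/10; Ronke 1/5; Uzoma 1/5; Yetunde 1/10

There is no surviving spouse, so the entire estate passes to Lanre's descendants per capita at each generation.
At generation 1 (Zainab, Ifeoma, Bankole, Uzoma, Ronke) there are 5 shares of (1)/5 = 1/5 each.
Living: Ifeoma, Uzoma, and Ronke — each takes 1/5.
Deceased: Zainab and Bankole. Their combined 2/5 is pooled and carried to generation 2.
At generation 2 (Morounke, Yetunde, Ebele, Chidinma) there are 4 shares of (2/5)/4 = 1/10 each.
Living: Morounke, Yetunde, Ebele, and Chidinma — each takes 1/10.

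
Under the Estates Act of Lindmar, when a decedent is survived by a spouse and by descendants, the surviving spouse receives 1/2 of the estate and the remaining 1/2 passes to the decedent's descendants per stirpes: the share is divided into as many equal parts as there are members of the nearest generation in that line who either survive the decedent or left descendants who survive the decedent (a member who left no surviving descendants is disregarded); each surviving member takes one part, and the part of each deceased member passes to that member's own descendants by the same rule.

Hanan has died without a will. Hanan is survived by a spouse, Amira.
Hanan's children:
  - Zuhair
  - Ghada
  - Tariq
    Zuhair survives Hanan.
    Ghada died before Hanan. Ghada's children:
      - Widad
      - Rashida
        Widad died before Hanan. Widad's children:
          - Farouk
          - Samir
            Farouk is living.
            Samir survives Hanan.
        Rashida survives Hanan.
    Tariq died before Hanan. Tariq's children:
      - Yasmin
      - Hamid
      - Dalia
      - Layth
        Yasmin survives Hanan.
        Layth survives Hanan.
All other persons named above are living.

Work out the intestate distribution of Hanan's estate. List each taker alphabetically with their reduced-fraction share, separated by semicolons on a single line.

Amira 1/2; Dalia 1/24; Farouk 1/24; Hamid 1/24; Layth 1/24; Rashida 1/12; Samir 1/24; Yasmin 1/24; Zuhair 1/6

Amira, as surviving spouse, takes 1/2.
The remaining 1/2 passes to Hanan's descendants per stirpes.
The 1/2 is divided into 3 equal shares of 1/6 among Zuhair, Ghada, Tariq.
Zuhair is living and takes 1/6.
Ghada predeceased; the 1/6 allotted to Ghada's branch passes to Ghada's issue by representation.
The 1/6 is divided into 2 equal shares of 1/12 among Widad, Rashida.
Widad predeceased; the 1/12 allotted to Widad's branch passes to Widad's issue by representation.
The 1/12 is divided into 2 equal shares of 1/24 among Farouk, Samir.
Farouk is living and takes 1/24.
Samir is living and takes 1/24.
Rashida is living and takes 1/12.
Tariq predeceased; the 1/6 allotted to Tariq's branch passes to Tariq's issue by representation.
The 1/6 is divided into 4 equal shares of 1/24 among Yasmin, Hamid, Dalia, Layth.
Yasmin is living and takes 1/24.
Hamid is living and takes 1/24.
Dalia is living and takes 1/24.
Layth is living and takes 1/24.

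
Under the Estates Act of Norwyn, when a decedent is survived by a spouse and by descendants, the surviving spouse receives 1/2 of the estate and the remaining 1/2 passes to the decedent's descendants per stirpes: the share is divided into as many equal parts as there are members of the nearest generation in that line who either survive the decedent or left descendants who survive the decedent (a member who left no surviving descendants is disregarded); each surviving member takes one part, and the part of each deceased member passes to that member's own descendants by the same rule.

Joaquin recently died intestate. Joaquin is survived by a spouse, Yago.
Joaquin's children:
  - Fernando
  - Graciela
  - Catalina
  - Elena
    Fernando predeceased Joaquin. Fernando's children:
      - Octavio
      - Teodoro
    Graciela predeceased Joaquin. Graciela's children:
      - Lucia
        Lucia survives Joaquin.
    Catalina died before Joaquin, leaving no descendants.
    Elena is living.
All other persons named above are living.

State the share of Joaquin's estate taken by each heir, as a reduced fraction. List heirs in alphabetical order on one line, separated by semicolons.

Yago, as surviving spouse, takes 1/2.
The remaining 1/2 passes to Joaquin's descendants per stirpes.
Catalina left no surviving issue, so that branch lapses and is disregarded.
The 1/2 is divided into 3 equal shares of 1/6 among Fernando, Graciela, Elena.
Fernando predeceased; the 1/6 allotted to Fernando's branch passes to Fernando's issue by representation.
The 1/6 is divided into 2 equal shares of 1/12 among Octavio, Teodoro.
Octavio is living and takes 1/12.
Teodoro is living and takes 1/12.
Graciela predeceased; the 1/6 allotted to Graciela's branch passes to Graciela's issue by representation.
Lucia is the sole taker at this level and receives the full 1/6.
Elena is living and takes 1/6.

Elena 1/6; Lucia 1/6; Octavio 1/12; Teodoro 1/12; Yago 1/2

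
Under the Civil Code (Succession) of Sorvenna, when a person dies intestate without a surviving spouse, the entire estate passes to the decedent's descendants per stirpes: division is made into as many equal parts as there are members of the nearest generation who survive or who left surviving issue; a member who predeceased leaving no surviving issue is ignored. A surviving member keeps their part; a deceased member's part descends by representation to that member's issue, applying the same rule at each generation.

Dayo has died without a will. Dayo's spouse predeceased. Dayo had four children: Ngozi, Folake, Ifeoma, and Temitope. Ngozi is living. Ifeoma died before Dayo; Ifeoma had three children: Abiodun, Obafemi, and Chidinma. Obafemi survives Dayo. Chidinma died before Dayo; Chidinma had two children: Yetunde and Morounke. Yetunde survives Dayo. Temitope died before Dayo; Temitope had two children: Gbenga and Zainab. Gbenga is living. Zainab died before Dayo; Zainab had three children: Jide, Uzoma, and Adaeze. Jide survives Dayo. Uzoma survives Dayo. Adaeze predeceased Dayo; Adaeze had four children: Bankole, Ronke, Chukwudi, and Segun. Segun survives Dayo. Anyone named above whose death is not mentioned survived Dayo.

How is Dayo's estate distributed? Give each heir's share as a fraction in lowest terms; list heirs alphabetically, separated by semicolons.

There is no surviving spouse, so the entire estate passes to Dayo's descendants per stirpes.
The estate is divided into 4 equal shares of 1/4 among Ngozi, Folake, Ifeoma, Temitope.
Ngozi is living and takes 1/4.
Folake is living and takes 1/4.
Ifeoma predeceased; the 1/4 allotted to Ifeoma's branch passes to Ifeoma's issue by representation.
The 1/4 is divided into 3 equal shares of 1/12 among Abiodun, Obafemi, Chidinma.
Abiodun is living and takes 1/12.
Obafemi is living and takes 1/12.
Chidinma predeceased; the 1/12 allotted to Chidinma's branch passes to Chidinma's issue by representation.
The 1/12 is divided into 2 equal shares of 1/24 among Yetunde, Morounke.
Yetunde is living and takes 1/24.
Morounke is living and takes 1/24.
Temitope predeceased; the 1/4 allotted to Temitope's branch passes to Temitope's issue by representation.
The 1/4 is divided into 2 equal shares of 1/8 among Gbenga, Zainab.
Gbenga is living and takes 1/8.
Zainab predeceased; the 1/8 allotted to Zainab's branch passes to Zainab's issue by representation.
The 1/8 is divided into 3 equal shares of 1/24 among Jide, Uzoma, Adaeze.
Jide is living and takes 1/24.
Uzoma is living and takes 1/24.
Adaeze predeceased; the 1/24 allotted to Adaeze's branch passes to Adaeze's issue by representation.
The 1/24 is divided into 4 equal shares of 1/96 among Bankole, Ronke, Chukwudi, Segun.
Bankole is living and takes 1/96.
Ronke is living and takes 1/96.
Chukwudi is living and takes 1/96.
Segun is living and takes 1/96.

Abiodun 1/12; Bankole 1/96; Chukwudi 1/96; Folake 1/4; Gbenga 1/8; Jide 1/24; Morounke 1/24; Ngozi 1/4; Obafemi 1/12; Ronke 1/96; Segun 1/96; Uzoma 1/24; Yetunde 1/24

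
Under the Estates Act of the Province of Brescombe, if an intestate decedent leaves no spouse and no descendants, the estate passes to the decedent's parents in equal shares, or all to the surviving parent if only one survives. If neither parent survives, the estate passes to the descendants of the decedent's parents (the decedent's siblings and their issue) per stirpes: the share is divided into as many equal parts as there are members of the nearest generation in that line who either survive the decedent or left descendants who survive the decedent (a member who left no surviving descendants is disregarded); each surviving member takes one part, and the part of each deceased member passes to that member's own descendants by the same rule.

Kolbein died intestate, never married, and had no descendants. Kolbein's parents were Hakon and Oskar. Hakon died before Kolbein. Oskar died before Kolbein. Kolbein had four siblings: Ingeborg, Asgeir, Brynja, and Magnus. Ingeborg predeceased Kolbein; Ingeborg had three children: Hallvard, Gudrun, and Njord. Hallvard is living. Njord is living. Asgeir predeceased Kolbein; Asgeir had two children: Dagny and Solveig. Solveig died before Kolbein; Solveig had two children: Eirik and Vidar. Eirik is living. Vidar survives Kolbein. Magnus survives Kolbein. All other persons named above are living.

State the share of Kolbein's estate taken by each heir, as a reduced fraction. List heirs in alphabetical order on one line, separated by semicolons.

Brynja 1/4; Dagny 1/8; Eirik 1/16; Gudrun 1/12; Hallvard 1/12; Magnus 1/4; Njord 1/12; Vidar 1/16

Neither parent survives and there are no descendants, so the estate passes to Kolbein's siblings and their issue per stirpes.
The estate is divided into 4 equal shares of 1/4 among Ingeborg, Asgeir, Brynja, Magnus.
Ingeborg predeceased; the 1/4 allotted to Ingeborg's branch passes to Ingeborg's issue by representation.
The 1/4 is divided into 3 equal shares of 1/12 among Hallvard, Gudrun, Njord.
Hallvard is living and takes 1/12.
Gudrun is living and takes 1/12.
Njord is living and takes 1/12.
Asgeir predeceased; the 1/4 allotted to Asgeir's branch passes to Asgeir's issue by representation.
The 1/4 is divided into 2 equal shares of 1/8 among Dagny, Solveig.
Dagny is living and takes 1/8.
Solveig predeceased; the 1/8 allotted to Solveig's branch passes to Solveig's issue by representation.
The 1/8 is divided into 2 equal shares of 1/16 among Eirik, Vidar.
Eirik is living and takes 1/16.
Vidar is living and takes 1/16.
Brynja is living and takes 1/4.
Magnus is living and takes 1/4.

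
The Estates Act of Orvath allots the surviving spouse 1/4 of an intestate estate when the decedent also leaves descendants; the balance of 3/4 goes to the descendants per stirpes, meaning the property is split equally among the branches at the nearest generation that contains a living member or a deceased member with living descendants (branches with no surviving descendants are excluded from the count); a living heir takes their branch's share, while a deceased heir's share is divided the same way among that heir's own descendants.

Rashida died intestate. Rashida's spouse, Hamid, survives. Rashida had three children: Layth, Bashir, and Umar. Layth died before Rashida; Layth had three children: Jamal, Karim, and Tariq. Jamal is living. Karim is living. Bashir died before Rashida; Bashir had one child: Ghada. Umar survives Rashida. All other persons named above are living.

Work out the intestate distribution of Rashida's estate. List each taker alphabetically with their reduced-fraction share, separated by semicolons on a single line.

Hamid, as surviving spouse, takes 1/4.
The remaining 3/4 passes to Rashida's descendants per stirpes.
The 3/4 is divided into 3 equal shares of 1/4 among Layth, Bashir, Umar.
Layth predeceased; the 1/4 allotted to Layth's branch passes to Layth's issue by representation.
The 1/4 is divided into 3 equal shares of 1/12 among Jamal, Karim, Tariq.
Jamal is living and takes 1/12.
Karim is living and takes 1/12.
Tariq is living and takes 1/12.
Bashir predeceased; the 1/4 allotted to Bashir's branch passes to Bashir's issue by representation.
Ghada is the sole taker at this level and receives the full 1/4.
Umar is living and takes 1/4.

Ghada 1/4; Hamid 1/4; Jamal 1/12; Karim 1/12; Tariq 1/12; Umar 1/4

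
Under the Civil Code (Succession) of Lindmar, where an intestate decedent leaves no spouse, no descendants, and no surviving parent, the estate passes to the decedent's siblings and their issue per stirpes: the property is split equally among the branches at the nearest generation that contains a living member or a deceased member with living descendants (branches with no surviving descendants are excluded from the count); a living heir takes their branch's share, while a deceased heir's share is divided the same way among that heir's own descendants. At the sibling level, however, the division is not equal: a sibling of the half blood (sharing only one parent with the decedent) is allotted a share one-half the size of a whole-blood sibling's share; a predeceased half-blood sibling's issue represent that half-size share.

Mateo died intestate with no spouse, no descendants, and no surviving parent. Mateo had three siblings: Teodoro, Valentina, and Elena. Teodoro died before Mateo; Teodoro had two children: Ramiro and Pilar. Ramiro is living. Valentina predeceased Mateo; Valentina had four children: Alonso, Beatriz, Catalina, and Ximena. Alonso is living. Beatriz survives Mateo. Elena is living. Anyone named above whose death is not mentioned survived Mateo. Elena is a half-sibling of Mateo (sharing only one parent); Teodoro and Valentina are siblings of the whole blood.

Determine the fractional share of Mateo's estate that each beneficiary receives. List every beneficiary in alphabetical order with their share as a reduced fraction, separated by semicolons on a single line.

Alonso 1/10; Beatriz 1/10; Catalina 1/10; Elena 1/5; Pilar 1/5; Ramiro 1/5; Ximena 1/10

No spouse, descendants, or parent survives, so the estate passes to Mateo's siblings per stirpes.
Half-blood siblings count for one-half the weight of whole-blood siblings at the initial division.
Dividing 1 in proportion to weights (total weight 5/2): Teodoro (weight 1) → 2/5; Valentina (weight 1) → 2/5; Elena (weight 1/2) → 1/5.
Teodoro predeceased; the 2/5 allotted to Teodoro's branch passes to Teodoro's issue by representation.
The 2/5 is divided into 2 equal shares of 1/5 among Ramiro, Pilar.
Ramiro is living and takes 1/5.
Pilar is living and takes 1/5.
Valentina predeceased; the 2/5 allotted to Valentina's branch passes to Valentina's issue by representation.
The 2/5 is divided into 4 equal shares of 1/10 among Alonso, Beatriz, Catalina, Ximena.
Alonso is living and takes 1/10.
Beatriz is living and takes 1/10.
Catalina is living and takes 1/10.
Ximena is living and takes 1/10.
Elena is living and takes 1/5.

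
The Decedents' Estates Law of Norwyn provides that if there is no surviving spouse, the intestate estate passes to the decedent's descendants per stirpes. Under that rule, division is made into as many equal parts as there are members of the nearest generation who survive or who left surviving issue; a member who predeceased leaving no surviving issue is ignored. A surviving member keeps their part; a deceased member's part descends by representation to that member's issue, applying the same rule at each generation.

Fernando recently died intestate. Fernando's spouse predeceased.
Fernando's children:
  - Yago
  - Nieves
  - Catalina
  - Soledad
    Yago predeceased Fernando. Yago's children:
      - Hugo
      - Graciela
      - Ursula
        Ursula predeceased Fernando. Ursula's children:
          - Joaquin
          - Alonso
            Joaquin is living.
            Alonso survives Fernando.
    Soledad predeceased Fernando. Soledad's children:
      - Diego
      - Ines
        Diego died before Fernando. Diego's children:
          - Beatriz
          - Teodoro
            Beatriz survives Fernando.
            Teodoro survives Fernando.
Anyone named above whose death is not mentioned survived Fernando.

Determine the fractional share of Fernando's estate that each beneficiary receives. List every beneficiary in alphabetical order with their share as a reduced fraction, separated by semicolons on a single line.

Alonso 1/24; Beatriz 1/16; Catalina 1/4; Graciela 1/12; Hugo 1/12; Ines 1/8; Joaquin 1/24; Nieves 1/4; Teodoro 1/16

There is no surviving spouse, so the entire estate passes to Fernando's descendants per stirpes.
The estate is divided into 4 equal shares of 1/4 among Yago, Nieves, Catalina, Soledad.
Yago predeceased; the 1/4 allotted to Yago's branch passes to Yago's issue by representation.
The 1/4 is divided into 3 equal shares of 1/12 among Hugo, Graciela, Ursula.
Hugo is living and takes 1/12.
Graciela is living and takes 1/12.
Ursula predeceased; the 1/12 allotted to Ursula's branch passes to Ursula's issue by representation.
The 1/12 is divided into 2 equal shares of 1/24 among Joaquin, Alonso.
Joaquin is living and takes 1/24.
Alonso is living and takes 1/24.
Nieves is living and takes 1/4.
Catalina is living and takes 1/4.
Soledad predeceased; the 1/4 allotted to Soledad's branch passes to Soledad's issue by representation.
The 1/4 is divided into 2 equal shares of 1/8 among Diego, Ines.
Diego predeceased; the 1/8 allotted to Diego's branch passes to Diego's issue by representation.
The 1/8 is divided into 2 equal shares of 1/16 among Beatriz, Teodoro.
Beatriz is living and takes 1/16.
Teodoro is living and takes 1/16.
Ines is living and takes 1/8.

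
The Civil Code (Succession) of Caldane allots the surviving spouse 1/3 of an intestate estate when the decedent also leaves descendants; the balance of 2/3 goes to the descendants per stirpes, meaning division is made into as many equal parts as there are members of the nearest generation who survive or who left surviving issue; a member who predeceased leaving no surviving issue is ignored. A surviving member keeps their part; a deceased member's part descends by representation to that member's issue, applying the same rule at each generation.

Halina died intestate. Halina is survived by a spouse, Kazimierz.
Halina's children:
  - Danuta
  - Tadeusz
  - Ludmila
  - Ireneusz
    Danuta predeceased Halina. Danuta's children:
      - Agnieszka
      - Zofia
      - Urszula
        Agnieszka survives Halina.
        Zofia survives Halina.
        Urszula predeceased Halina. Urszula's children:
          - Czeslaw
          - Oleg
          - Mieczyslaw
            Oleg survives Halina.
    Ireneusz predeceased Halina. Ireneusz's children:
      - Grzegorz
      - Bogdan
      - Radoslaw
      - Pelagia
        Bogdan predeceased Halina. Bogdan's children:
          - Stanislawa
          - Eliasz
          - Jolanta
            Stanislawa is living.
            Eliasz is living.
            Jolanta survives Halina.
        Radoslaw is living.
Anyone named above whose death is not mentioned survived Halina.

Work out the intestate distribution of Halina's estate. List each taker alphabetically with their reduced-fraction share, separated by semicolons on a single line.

Kazimierz, as surviving spouse, takes 1/3.
The remaining 2/3 passes to Halina's descendants per stirpes.
The 2/3 is divided into 4 equal shares of 1/6 among Danuta, Tadeusz, Ludmila, Ireneusz.
Danuta predeceased; the 1/6 allotted to Danuta's branch passes to Danuta's issue by representation.
The 1/6 is divided into 3 equal shares of 1/18 among Agnieszka, Zofia, Urszula.
Agnieszka is living and takes 1/18.
Zofia is living and takes 1/18.
Urszula predeceased; the 1/18 allotted to Urszula's branch passes to Urszula's issue by representation.
The 1/18 is divided into 3 equal shares of 1/54 among Czeslaw, Oleg, Mieczyslaw.
Czeslaw is living and takes 1/54.
Oleg is living and takes 1/54.
Mieczyslaw is living and takes 1/54.
Tadeusz is living and takes 1/6.
Ludmila is living and takes 1/6.
Ireneusz predeceased; the 1/6 allotted to Ireneusz's branch passes to Ireneusz's issue by representation.
The 1/6 is divided into 4 equal shares of 1/24 among Grzegorz, Bogdan, Radoslaw, Pelagia.
Grzegorz is living and takes 1/24.
Bogdan predeceased; the 1/24 allotted to Bogdan's branch passes to Bogdan's issue by representation.
The 1/24 is divided into 3 equal shares of 1/72 among Stanislawa, Eliasz, Jolanta.
Stanislawa is living and takes 1/72.
Eliasz is living and takes 1/72.
Jolanta is living and takes 1/72.
Radoslaw is living and takes 1/24.
Pelagia is living and takes 1/24.

Agnieszka 1/18; Czeslaw 1/54; Eliasz 1/72; Grzegorz 1/24; Jolanta 1/72; Kazimierz 1/3; Ludmila 1/6; Mieczyslaw 1/54; Oleg 1/54; Pelagia 1/24; Radoslaw 1/24; Stanislawa 1/72; Tadeusz 1/6; Zofia 1/18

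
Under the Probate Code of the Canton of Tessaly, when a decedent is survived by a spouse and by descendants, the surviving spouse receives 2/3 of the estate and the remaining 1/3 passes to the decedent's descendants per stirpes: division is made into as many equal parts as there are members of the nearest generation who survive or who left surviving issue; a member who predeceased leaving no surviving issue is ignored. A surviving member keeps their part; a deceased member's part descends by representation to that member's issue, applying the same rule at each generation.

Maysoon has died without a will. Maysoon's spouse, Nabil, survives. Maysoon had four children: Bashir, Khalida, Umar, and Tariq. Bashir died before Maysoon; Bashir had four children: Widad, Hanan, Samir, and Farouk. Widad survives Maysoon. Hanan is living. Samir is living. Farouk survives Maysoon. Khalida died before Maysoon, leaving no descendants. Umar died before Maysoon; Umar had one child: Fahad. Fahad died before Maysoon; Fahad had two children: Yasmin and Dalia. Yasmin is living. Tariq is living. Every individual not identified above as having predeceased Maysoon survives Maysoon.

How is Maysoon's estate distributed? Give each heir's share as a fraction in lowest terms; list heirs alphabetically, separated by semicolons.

Dalia 1/18; Farouk 1/36; Hanan 1/36; Nabil 2/3; Samir 1/36; Tariq 1/9; Widad 1/36; Yasmin 1/18

Nabil, as surviving spouse, takes 2/3.
The remaining 1/3 passes to Maysoon's descendants per stirpes.
Khalida left no surviving issue, so that branch lapses and is disregarded.
The 1/3 is divided into 3 equal shares of 1/9 among Bashir, Umar, Tariq.
Bashir predeceased; the 1/9 allotted to Bashir's branch passes to Bashir's issue by representation.
The 1/9 is divided into 4 equal shares of 1/36 among Widad, Hanan, Samir, Farouk.
Widad is living and takes 1/36.
Hanan is living and takes 1/36.
Samir is living and takes 1/36.
Farouk is living and takes 1/36.
Umar predeceased; the 1/9 allotted to Umar's branch passes to Umar's issue by representation.
Fahad's line is the sole branch at this level, so the full 1/9 passes to Fahad's issue by representation.
The 1/9 is divided into 2 equal shares of 1/18 among Yasmin, Dalia.
Yasmin is living and takes 1/18.
Dalia is living and takes 1/18.
Tariq is living and takes 1/9.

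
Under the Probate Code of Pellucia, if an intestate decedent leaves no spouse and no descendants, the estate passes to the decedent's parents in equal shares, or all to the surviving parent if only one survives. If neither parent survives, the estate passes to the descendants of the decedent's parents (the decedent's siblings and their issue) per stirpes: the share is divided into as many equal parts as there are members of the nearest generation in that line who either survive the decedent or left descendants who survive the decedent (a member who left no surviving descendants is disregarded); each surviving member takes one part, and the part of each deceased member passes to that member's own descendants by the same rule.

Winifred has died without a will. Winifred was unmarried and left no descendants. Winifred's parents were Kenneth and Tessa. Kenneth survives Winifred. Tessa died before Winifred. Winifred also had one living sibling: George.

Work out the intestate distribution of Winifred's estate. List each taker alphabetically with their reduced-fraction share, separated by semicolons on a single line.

Only one parent, Kenneth, survives, so Kenneth takes the entire estate. The siblings take nothing because a surviving parent has priority.

Kenneth 1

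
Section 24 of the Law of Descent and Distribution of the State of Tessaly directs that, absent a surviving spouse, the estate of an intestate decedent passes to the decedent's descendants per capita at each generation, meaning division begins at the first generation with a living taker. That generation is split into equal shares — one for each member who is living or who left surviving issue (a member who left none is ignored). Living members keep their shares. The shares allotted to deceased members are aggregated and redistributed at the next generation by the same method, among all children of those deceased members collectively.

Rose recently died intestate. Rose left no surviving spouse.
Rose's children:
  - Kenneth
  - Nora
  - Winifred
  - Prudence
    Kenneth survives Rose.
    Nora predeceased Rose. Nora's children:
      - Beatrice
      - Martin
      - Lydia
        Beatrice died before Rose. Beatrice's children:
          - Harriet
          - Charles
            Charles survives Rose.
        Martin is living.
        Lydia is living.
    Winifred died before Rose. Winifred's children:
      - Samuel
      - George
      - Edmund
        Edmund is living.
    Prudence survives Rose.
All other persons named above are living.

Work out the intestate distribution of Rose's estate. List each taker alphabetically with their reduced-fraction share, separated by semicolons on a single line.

Charles 1/24; Edmund 1/12; George 1/12; Harriet 1/24; Kenneth 1/4; Lydia 1/12; Martin 1/12; Prudence 1/4; Samuel 1/12

There is no surviving spouse, so the entire estate passes to Rose's descendants per capita at each generation.
At generation 1 (Kenneth, Nora, Winifred, Prudence) there are 4 shares of (1)/4 = 1/4 each.
Living: Kenneth and Prudence — each takes 1/4.
Deceased: Nora and Winifred. Their combined 1/2 is pooled and carried to generation 2.
At generation 2 (Beatrice, Martin, Lydia, Samuel, George, Edmund) there are 6 shares of (1/2)/6 = 1/12 each.
Living: Martin, Lydia, Samuel, George, and Edmund — each takes 1/12.
Deceased: Beatrice. That 1/12 share is carried to generation 3.
At generation 3 (Harriet, Charles) there are 2 shares of (1/12)/2 = 1/24 each.
Living: Harriet and Charles — each takes 1/24.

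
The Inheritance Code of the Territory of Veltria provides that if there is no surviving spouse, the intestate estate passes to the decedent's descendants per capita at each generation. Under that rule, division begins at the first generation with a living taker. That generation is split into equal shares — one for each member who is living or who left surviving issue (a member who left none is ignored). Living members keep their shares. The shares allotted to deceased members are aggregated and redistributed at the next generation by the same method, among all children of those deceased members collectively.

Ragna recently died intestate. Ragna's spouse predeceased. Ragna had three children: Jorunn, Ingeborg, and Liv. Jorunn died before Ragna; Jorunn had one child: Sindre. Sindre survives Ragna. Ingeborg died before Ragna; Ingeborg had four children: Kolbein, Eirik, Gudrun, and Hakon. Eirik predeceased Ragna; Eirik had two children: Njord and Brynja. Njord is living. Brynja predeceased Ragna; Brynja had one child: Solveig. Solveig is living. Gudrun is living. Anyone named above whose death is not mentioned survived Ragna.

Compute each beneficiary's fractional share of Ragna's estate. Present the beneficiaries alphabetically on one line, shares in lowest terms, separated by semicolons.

Gudrun 2/15; Hakon 2/15; Kolbein 2/15; Liv 1/3; Njord 1/15; Sindre 2/15; Solveig 1/15

There is no surviving spouse, so the entire estate passes to Ragna's descendants per capita at each generation.
At generation 1 (Jorunn, Ingeborg, Liv) there are 3 shares of (1)/3 = 1/3 each.
Living: Liv — each takes 1/3.
Deceased: Jorunn and Ingeborg. Their combined 2/3 is pooled and carried to generation 2.
At generation 2 (Sindre, Kolbein, Eirik, Gudrun, Hakon) there are 5 shares of (2/3)/5 = 2/15 each.
Living: Sindre, Kolbein, Gudrun, and Hakon — each takes 2/15.
Deceased: Eirik. That 2/15 share is carried to generation 3.
At generation 3 (Njord, Brynja) there are 2 shares of (2/15)/2 = 1/15 each.
Living: Njord — each takes 1/15.
Deceased: Brynja. That 1/15 share is carried to generation 4.
At generation 4 (Solveig) there are 1 shares of (1/15)/1 = 1/15 each.
Living: Solveig — each takes 1/15.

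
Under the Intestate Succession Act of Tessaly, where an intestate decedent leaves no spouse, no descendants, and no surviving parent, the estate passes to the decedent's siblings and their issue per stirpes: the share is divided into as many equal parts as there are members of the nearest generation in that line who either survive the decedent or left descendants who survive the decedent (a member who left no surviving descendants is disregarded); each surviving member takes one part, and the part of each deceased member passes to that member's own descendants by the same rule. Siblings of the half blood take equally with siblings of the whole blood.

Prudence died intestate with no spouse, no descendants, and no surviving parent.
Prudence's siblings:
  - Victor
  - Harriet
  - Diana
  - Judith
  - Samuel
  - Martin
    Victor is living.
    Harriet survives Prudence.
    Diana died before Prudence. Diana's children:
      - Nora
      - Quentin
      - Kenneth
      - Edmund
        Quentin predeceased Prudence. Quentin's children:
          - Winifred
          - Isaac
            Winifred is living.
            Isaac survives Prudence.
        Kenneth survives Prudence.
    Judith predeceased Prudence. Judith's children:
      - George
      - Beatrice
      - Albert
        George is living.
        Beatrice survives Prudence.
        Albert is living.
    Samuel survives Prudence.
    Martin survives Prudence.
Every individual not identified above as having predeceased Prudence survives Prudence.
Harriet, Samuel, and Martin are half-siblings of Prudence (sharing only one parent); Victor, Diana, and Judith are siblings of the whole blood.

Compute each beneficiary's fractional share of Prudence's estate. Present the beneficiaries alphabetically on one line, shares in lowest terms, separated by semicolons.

Albert 1/18; Beatrice 1/18; Edmund 1/24; George 1/18; Harriet 1/6; Isaac 1/48; Kenneth 1/24; Martin 1/6; Nora 1/24; Samuel 1/6; Victor 1/6; Winifred 1/48

No spouse, descendants, or parent survives, so the estate passes to Prudence's siblings per stirpes.
Half-blood and whole-blood siblings take equally under the stated rule.
The estate is divided into 6 equal shares of 1/6 among Victor, Harriet, Diana, Judith, Samuel, Martin.
Victor is living and takes 1/6.
Harriet is living and takes 1/6.
Diana predeceased; the 1/6 allotted to Diana's branch passes to Diana's issue by representation.
The 1/6 is divided into 4 equal shares of 1/24 among Nora, Quentin, Kenneth, Edmund.
Nora is living and takes 1/24.
Quentin predeceased; the 1/24 allotted to Quentin's branch passes to Quentin's issue by representation.
The 1/24 is divided into 2 equal shares of 1/48 among Winifred, Isaac.
Winifred is living and takes 1/48.
Isaac is living and takes 1/48.
Kenneth is living and takes 1/24.
Edmund is living and takes 1/24.
Judith predeceased; the 1/6 allotted to Judith's branch passes to Judith's issue by representation.
The 1/6 is divided into 3 equal shares of 1/18 among George, Beatrice, Albert.
George is living and takes 1/18.
Beatrice is living and takes 1/18.
Albert is living and takes 1/18.
Samuel is living and takes 1/6.
Martin is living and takes 1/6.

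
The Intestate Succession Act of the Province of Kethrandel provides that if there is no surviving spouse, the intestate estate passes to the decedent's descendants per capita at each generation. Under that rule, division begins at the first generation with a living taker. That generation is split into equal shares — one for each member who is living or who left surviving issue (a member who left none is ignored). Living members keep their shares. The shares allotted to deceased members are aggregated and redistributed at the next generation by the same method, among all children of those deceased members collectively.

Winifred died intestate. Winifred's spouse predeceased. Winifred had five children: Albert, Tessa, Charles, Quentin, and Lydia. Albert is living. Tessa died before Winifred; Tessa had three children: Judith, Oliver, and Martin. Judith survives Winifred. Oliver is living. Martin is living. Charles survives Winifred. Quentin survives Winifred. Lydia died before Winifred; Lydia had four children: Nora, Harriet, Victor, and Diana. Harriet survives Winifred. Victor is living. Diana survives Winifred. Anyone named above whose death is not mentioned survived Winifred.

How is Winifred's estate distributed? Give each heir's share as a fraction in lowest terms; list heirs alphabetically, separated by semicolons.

There is no surviving spouse, so the entire estate passes to Winifred's descendants per capita at each generation.
At generation 1 (Albert, Tessa, Charles, Quentin, Lydia) there are 5 shares of (1)/5 = 1/5 each.
Living: Albert, Charles, and Quentin — each takes 1/5.
Deceased: Tessa and Lydia. Their combined 2/5 is pooled and carried to generation 2.
At generation 2 (Judith, Oliver, Martin, Nora, Harriet, Victor, Diana) there are 7 shares of (2/5)/7 = 2/35 each.
Living: Judith, Oliver, Martin, Nora, Harriet, Victor, and Diana — each takes 2/35.

Albert 1/5; Charles 1/5; Diana 2/35; Harriet 2/35; Judith 2/35; Martin 2/35; Nora 2/35; Oliver 2/35; Quentin 1/5; Victor 2/35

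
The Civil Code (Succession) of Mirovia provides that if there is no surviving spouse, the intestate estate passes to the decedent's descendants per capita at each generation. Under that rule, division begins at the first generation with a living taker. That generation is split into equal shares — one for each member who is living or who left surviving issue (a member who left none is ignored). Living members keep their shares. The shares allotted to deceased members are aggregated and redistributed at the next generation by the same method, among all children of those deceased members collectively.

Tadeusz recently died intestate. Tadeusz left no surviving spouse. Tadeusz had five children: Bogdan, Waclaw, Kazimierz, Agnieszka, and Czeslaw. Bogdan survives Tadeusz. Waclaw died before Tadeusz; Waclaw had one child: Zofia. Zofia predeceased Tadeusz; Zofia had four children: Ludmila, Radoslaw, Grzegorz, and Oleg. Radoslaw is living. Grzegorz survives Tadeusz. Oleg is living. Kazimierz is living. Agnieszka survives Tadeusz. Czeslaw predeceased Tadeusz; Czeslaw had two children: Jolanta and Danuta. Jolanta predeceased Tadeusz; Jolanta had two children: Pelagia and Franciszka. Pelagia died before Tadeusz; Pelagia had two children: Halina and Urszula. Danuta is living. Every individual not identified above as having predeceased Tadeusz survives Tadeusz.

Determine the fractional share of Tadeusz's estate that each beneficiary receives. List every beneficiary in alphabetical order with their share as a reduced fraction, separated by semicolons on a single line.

Agnieszka 1/5; Bogdan 1/5; Danuta 2/15; Franciszka 2/45; Grzegorz 2/45; Halina 1/45; Kazimierz 1/5; Ludmila 2/45; Oleg 2/45; Radoslaw 2/45; Urszula 1/45

There is no surviving spouse, so the entire estate passes to Tadeusz's descendants per capita at each generation.
At generation 1 (Bogdan, Waclaw, Kazimierz, Agnieszka, Czeslaw) there are 5 shares of (1)/5 = 1/5 each.
Living: Bogdan, Kazimierz, and Agnieszka — each takes 1/5.
Deceased: Waclaw and Czeslaw. Their combined 2/5 is pooled and carried to generation 2.
At generation 2 (Zofia, Jolanta, Danuta) there are 3 shares of (2/5)/3 = 2/15 each.
Living: Danuta — each takes 2/15.
Deceased: Zofia and Jolanta. Their combined 4/15 is pooled and carried to generation 3.
At generation 3 (Ludmila, Radoslaw, Grzegorz, Oleg, Pelagia, Franciszka) there are 6 shares of (4/15)/6 = 2/45 each.
Living: Ludmila, Radoslaw, Grzegorz, Oleg, and Franciszka — each takes 2/45.
Deceased: Pelagia. That 2/45 share is carried to generation 4.
At generation 4 (Halina, Urszula) there are 2 shares of (2/45)/2 = 1/45 each.
Living: Halina and Urszula — each takes 1/45.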